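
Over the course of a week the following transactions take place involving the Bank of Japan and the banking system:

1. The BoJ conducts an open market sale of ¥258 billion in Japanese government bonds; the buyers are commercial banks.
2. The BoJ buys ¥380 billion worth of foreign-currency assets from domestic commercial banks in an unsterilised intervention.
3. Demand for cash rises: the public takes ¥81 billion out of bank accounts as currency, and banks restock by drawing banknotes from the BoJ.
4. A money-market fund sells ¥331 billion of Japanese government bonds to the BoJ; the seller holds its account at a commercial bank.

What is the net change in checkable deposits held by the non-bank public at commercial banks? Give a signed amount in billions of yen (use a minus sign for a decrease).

OMO sale (to banks) ¥258 billion: the counterparty is a bank, so public deposits are unchanged → 0.
FX purchase ¥380 billion: the counterparty is a bank, so public deposits are unchanged → 0.
Currency withdrawal ¥81 billion: non-bank counterparties' bank balances fall → −¥81B.
Asset purchase (from non-banks) ¥331 billion: non-bank counterparties' bank balances rise → +¥331B.
Net: 0 + 0 − 81 + 331 = +¥250 billion.

+¥250 billion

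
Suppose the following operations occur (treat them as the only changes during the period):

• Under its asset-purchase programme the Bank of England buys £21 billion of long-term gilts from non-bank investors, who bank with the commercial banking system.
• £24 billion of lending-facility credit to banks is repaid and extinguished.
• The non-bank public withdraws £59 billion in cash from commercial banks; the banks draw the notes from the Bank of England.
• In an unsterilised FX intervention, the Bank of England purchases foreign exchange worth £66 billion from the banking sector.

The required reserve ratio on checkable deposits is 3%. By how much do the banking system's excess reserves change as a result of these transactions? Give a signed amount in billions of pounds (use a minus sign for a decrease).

+£5.14 billion

Asset purchase (from non-banks) £21 billion: reserves +£21B, deposits +£21B.
Discount-window repayment £24 billion: reserves −£24B, deposits 0.
Currency withdrawal £59 billion: reserves −£59B, deposits −£59B.
FX purchase £66 billion: reserves +£66B, deposits 0.
Totals: Δreserves = +£4B, Δdeposits = −£38B.
Δrequired reserves = 3% × −£38B = −£1.14B.
Δexcess reserves = Δreserves − Δrequired = +£4B − (−£1.14B) = +£5.14 billion.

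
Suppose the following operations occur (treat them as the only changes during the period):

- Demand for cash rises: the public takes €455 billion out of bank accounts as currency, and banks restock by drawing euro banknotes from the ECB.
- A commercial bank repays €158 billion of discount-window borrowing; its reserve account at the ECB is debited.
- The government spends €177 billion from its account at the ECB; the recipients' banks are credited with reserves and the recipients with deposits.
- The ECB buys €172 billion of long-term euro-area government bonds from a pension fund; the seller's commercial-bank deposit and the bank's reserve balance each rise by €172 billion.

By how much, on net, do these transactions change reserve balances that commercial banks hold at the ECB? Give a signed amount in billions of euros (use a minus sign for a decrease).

Currency withdrawal €455 billion: banks swap reserves for currency → −€455B.
Discount-window repayment €158 billion: repayment is debited from reserves → −€158B.
Government spending €177 billion: government payments flow into bank reserve accounts → +€177B.
Asset purchase (from non-banks) €172 billion: the ECB pays by crediting reserve accounts → +€172B.
Net: −455 − 158 + 177 + 172 = -€264 billion.

-€264 billion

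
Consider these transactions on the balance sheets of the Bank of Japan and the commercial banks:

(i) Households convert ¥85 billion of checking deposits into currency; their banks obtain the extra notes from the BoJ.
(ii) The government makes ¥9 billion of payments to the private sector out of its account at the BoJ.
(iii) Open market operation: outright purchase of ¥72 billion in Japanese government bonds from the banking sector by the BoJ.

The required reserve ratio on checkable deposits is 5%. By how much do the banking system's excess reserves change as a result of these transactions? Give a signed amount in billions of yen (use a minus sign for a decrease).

-¥0.2 billion

Currency withdrawal ¥85 billion: reserves −¥85B, deposits −¥85B.
Government spending ¥9 billion: reserves +¥9B, deposits +¥9B.
OMO purchase (from banks) ¥72 billion: reserves +¥72B, deposits 0.
Totals: Δreserves = −¥4B, Δdeposits = −¥76B.
Δrequired reserves = 5% × −¥76B = −¥3.8B.
Δexcess reserves = Δreserves − Δrequired = −¥4B − (−¥3.8B) = -¥0.2 billion.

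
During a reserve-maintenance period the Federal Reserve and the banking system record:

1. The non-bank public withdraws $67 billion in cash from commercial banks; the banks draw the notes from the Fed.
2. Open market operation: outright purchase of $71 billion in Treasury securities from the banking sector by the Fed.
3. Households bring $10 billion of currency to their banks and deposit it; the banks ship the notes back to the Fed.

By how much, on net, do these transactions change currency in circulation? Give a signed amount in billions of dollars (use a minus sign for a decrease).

+$57 billion

Currency withdrawal $67 billion: notes leave the central bank → +$67B.
OMO purchase (from banks) $71 billion: no currency enters or leaves circulation → 0.
Currency deposit $10 billion: notes return to the central bank → −$10B.
Net: 67 + 0 − 10 = +$57 billion.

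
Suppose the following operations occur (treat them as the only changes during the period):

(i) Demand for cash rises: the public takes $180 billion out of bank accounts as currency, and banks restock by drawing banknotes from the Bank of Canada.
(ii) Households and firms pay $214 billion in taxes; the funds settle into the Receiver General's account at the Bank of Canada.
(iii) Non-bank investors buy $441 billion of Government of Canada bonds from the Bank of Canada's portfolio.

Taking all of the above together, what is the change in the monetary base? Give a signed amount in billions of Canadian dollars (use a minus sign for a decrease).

Currency withdrawal $180 billion: just a shift between currency and reserves — both are base money → 0.
Government account inflow $214 billion: reserves shift to a non-base liability → −$214B.
Asset sale (to non-banks) $441 billion: Bank of Canada balance sheet contracts → −$441B.
Net: 0 − 214 − 441 = -$655 billion.

-$655 billion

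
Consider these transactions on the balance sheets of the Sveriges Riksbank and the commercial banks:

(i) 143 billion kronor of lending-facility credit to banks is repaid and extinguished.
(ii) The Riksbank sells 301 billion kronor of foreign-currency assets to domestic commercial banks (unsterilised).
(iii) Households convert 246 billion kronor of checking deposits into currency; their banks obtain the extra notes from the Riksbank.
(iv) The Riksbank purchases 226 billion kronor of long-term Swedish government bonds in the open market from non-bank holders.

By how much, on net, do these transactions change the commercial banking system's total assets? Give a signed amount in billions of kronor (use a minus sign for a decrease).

Discount-window repayment 143 billion kronor: bank balance sheets shrink → −143B.
FX sale 301 billion kronor: just an asset swap on bank balance sheets → 0.
Currency withdrawal 246 billion kronor: bank balance sheets shrink → −246B.
Asset purchase (from non-banks) 226 billion kronor: bank balance sheets expand → +226B.
Net: −143 + 0 − 246 + 226 = -163 billion.

-163 billion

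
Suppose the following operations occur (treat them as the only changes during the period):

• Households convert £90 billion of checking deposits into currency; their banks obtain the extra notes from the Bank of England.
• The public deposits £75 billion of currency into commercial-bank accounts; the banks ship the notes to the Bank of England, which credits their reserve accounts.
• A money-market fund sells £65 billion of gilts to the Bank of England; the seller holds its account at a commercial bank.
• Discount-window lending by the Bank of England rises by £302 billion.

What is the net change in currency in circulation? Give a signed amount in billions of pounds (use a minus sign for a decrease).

+£15 billion

Bank of England balance sheet:
  Assets:      Securities +£65B, Loans to banks +£302B
  Liabilities: Bank reserves +£352B, Currency in circulation +£15B
So the change in currency in circulation is +£15 billion.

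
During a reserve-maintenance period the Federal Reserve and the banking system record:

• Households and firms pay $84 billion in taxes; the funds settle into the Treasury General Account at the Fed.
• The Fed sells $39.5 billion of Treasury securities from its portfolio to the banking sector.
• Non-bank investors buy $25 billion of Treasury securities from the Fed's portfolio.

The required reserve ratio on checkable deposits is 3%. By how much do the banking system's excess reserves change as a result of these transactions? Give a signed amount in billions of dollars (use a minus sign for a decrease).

Government account inflow $84 billion: reserves −$84B, deposits −$84B.
OMO sale (to banks) $39.5 billion: reserves −$39.5B, deposits 0.
Asset sale (to non-banks) $25 billion: reserves −$25B, deposits −$25B.
Totals: Δreserves = −$148.5B, Δdeposits = −$109B.
Δrequired reserves = 3% × −$109B = −$3.27B.
Δexcess reserves = Δreserves − Δrequired = −$148.5B − (−$3.27B) = -$145.23 billion.

-$145.23 billion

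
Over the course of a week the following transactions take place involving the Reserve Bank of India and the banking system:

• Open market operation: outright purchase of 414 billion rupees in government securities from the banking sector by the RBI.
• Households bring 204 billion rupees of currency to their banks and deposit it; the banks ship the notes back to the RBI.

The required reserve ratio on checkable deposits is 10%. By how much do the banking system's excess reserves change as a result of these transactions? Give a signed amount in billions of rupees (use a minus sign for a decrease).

OMO purchase (from banks) 414 billion rupees: reserves +414B, deposits 0.
Currency deposit 204 billion rupees: reserves +204B, deposits +204B.
Totals: Δreserves = +618B, Δdeposits = +204B.
Δrequired reserves = 10% × +204B = +20.4B.
Δexcess reserves = Δreserves − Δrequired = +618B − (+20.4B) = +597.6 billion.

+597.6 billion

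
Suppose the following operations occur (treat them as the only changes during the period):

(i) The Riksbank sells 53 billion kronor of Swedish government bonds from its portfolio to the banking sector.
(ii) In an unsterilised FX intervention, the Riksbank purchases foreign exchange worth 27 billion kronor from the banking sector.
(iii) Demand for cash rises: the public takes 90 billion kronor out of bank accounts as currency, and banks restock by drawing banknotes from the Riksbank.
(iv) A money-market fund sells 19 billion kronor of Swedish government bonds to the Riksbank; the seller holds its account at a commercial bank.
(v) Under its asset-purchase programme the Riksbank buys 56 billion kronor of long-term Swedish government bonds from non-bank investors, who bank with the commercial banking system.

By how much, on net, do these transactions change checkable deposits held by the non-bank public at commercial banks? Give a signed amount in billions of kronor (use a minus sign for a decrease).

-15 billion

OMO sale (to banks) 53 billion kronor: the counterparty is a bank, so public deposits are unchanged → 0.
FX purchase 27 billion kronor: the counterparty is a bank, so public deposits are unchanged → 0.
Currency withdrawal 90 billion kronor: non-bank counterparties' bank balances fall → −90B.
Asset purchase (from non-banks) 19 billion kronor: non-bank counterparties' bank balances rise → +19B.
Asset purchase (from non-banks) 56 billion kronor: non-bank counterparties' bank balances rise → +56B.
Net: 0 + 0 − 90 + 19 + 56 = -15 billion.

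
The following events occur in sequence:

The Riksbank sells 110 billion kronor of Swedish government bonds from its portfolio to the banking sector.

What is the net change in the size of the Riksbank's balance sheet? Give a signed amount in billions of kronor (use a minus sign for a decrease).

-110 billion

OMO sale (to banks) 110 billion kronor: a Riksbank asset is shed → −110B.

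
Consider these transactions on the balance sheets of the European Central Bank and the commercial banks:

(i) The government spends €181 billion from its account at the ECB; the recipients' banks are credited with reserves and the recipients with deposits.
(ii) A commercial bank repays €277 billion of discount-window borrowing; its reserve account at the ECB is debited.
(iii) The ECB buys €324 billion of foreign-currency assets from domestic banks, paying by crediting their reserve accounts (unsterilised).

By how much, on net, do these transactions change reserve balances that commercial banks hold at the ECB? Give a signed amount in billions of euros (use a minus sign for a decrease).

ECB balance sheet:
  Assets:      Loans to banks −€277B, Foreign assets +€324B
  Liabilities: Bank reserves +€228B, Government deposits −€181B
Commercial banking system:
  Assets:      Reserves at CB +€228B, Foreign assets −€324B
  Liabilities: Checkable deposits +€181B, Borrowings from CB −€277B
So the change in reserve balances that commercial banks hold at the ECB is +€228 billion.

+€228 billion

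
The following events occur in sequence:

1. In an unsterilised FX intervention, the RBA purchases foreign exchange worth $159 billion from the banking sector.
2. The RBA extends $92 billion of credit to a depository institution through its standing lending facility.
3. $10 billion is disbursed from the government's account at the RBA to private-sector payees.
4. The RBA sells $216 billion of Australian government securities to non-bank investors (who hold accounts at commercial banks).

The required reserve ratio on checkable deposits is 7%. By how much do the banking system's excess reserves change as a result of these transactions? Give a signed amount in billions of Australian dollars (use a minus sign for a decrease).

+$59.42 billion

FX purchase $159 billion: reserves +$159B, deposits 0.
Discount-window loan $92 billion: reserves +$92B, deposits 0.
Government spending $10 billion: reserves +$10B, deposits +$10B.
Asset sale (to non-banks) $216 billion: reserves −$216B, deposits −$216B.
Totals: Δreserves = +$45B, Δdeposits = −$206B.
Δrequired reserves = 7% × −$206B = −$14.42B.
Δexcess reserves = Δreserves − Δrequired = +$45B − (−$14.42B) = +$59.42 billion.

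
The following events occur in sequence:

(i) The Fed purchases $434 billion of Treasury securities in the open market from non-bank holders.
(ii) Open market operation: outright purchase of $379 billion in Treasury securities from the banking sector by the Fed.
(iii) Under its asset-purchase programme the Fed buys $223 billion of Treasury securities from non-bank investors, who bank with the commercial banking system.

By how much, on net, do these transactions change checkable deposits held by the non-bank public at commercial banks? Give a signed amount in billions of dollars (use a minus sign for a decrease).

Asset purchase (from non-banks) $434 billion: non-bank counterparties' bank balances rise → +$434B.
OMO purchase (from banks) $379 billion: the counterparty is a bank, so public deposits are unchanged → 0.
Asset purchase (from non-banks) $223 billion: non-bank counterparties' bank balances rise → +$223B.
Net: 434 + 0 + 223 = +$657 billion.

+$657 billion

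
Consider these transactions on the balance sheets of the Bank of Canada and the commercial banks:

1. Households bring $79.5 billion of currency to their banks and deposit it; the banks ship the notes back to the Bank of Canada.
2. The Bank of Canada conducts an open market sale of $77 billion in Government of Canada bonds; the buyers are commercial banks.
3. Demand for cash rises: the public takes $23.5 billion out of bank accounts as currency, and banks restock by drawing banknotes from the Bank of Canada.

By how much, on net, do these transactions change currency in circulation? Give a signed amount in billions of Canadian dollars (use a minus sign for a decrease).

Bank of Canada balance sheet:
  Assets:      Securities −$77B
  Liabilities: Bank reserves −$21B, Currency in circulation −$56B
Commercial banking system:
  Assets:      Reserves at CB −$21B, Securities +$77B
  Liabilities: Checkable deposits +$56B
So the change in currency in circulation is -$56 billion.

-$56 billion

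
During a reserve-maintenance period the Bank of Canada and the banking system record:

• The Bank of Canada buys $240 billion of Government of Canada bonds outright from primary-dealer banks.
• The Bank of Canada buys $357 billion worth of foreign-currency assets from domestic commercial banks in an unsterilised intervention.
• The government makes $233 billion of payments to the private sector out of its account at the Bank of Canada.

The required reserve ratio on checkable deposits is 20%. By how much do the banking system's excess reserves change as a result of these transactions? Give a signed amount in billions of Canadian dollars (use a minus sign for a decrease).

OMO purchase (from banks) $240 billion: reserves +$240B, deposits 0.
FX purchase $357 billion: reserves +$357B, deposits 0.
Government spending $233 billion: reserves +$233B, deposits +$233B.
Totals: Δreserves = +$830B, Δdeposits = +$233B.
Δrequired reserves = 20% × +$233B = +$46.6B.
Δexcess reserves = Δreserves − Δrequired = +$830B − (+$46.6B) = +$783.4 billion.

+$783.4 billion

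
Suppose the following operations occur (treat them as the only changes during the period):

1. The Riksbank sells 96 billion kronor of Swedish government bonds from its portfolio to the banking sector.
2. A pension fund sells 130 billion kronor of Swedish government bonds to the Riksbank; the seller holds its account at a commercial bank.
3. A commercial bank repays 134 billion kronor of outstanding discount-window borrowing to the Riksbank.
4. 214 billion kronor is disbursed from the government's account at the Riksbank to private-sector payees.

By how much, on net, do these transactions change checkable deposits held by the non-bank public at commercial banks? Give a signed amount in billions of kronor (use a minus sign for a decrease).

+344 billion

Riksbank balance sheet:
  Assets:      Securities +34B, Loans to banks −134B
  Liabilities: Bank reserves +114B, Government deposits −214B
Commercial banking system:
  Assets:      Reserves at CB +114B, Securities +96B
  Liabilities: Checkable deposits +344B, Borrowings from CB −134B
So the change in checkable deposits held by the non-bank public at commercial banks is +344 billion.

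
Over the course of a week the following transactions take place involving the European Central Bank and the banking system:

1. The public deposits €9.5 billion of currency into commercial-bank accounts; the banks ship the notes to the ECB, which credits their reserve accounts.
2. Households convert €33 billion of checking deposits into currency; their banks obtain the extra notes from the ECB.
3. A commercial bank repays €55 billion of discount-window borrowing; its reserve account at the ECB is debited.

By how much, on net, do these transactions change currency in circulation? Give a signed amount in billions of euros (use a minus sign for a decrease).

+€23.5 billion

Currency deposit €9.5 billion: notes return to the central bank → −€9.5B.
Currency withdrawal €33 billion: notes leave the central bank → +€33B.
Discount-window repayment €55 billion: no currency enters or leaves circulation → 0.
Net: −9.5 + 33 + 0 = +€23.5 billion.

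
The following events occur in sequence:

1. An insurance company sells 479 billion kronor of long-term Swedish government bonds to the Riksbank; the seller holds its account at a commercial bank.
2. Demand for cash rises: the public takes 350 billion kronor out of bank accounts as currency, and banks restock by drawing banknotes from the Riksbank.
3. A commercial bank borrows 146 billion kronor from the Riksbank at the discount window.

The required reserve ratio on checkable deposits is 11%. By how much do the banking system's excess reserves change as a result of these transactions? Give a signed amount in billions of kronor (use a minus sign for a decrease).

Asset purchase (from non-banks) 479 billion kronor: reserves +479B, deposits +479B.
Currency withdrawal 350 billion kronor: reserves −350B, deposits −350B.
Discount-window loan 146 billion kronor: reserves +146B, deposits 0.
Totals: Δreserves = +275B, Δdeposits = +129B.
Δrequired reserves = 11% × +129B = +14.19B.
Δexcess reserves = Δreserves − Δrequired = +275B − (+14.19B) = +260.81 billion.

+260.81 billion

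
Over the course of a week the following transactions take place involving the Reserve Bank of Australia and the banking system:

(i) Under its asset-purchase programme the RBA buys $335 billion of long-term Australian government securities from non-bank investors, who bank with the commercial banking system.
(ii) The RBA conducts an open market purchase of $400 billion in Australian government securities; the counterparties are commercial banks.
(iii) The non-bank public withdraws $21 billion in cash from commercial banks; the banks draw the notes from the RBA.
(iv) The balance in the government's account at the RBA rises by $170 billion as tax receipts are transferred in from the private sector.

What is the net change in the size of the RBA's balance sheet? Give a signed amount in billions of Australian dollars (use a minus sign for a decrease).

+$735 billion

RBA balance sheet:
  Assets:      Securities +$735B
  Liabilities: Bank reserves +$544B, Currency in circulation +$21B, Government deposits +$170B
Change in total RBA assets = +$735 billion.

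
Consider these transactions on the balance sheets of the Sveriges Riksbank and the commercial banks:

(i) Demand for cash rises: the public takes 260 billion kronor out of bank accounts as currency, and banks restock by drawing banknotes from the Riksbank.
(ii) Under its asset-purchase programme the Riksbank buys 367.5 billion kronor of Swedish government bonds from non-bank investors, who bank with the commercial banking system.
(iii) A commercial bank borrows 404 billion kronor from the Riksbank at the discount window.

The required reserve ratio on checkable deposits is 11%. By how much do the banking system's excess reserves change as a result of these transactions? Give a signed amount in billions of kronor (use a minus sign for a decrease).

Currency withdrawal 260 billion kronor: reserves −260B, deposits −260B.
Asset purchase (from non-banks) 367.5 billion kronor: reserves +367.5B, deposits +367.5B.
Discount-window loan 404 billion kronor: reserves +404B, deposits 0.
Totals: Δreserves = +511.5B, Δdeposits = +107.5B.
Δrequired reserves = 11% × +107.5B = +11.825B.
Δexcess reserves = Δreserves − Δrequired = +511.5B − (+11.825B) = +499.675 billion.

+499.675 billion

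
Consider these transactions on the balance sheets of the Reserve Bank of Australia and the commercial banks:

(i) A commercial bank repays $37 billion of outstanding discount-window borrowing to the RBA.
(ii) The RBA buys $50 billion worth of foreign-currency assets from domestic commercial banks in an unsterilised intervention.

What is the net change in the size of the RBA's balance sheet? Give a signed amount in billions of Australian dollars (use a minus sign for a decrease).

Discount-window repayment $37 billion: an RBA asset is shed → −$37B.
FX purchase $50 billion: an RBA asset is acquired → +$50B.
Net: −37 + 50 = +$13 billion.

+$13 billion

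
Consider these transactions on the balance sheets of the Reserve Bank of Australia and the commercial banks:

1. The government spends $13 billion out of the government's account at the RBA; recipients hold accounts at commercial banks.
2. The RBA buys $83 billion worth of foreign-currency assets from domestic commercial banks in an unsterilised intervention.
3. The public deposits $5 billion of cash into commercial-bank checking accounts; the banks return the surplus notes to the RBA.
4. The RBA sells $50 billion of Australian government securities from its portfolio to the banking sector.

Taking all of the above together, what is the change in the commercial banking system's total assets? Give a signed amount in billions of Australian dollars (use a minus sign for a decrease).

+$18 billion

Government spending $13 billion: bank balance sheets expand → +$13B.
FX purchase $83 billion: just an asset swap on bank balance sheets → 0.
Currency deposit $5 billion: bank balance sheets expand → +$5B.
OMO sale (to banks) $50 billion: just an asset swap on bank balance sheets → 0.
Net: 13 + 0 + 5 + 0 = +$18 billion.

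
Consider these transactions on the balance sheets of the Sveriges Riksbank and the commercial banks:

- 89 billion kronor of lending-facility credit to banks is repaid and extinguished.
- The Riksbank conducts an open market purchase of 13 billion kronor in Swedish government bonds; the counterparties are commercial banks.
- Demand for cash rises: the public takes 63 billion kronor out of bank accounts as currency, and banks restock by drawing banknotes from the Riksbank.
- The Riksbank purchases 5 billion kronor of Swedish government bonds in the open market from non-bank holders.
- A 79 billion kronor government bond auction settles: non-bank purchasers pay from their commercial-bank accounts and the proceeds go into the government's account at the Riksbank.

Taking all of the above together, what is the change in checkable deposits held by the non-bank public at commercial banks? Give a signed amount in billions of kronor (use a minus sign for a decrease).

Riksbank balance sheet:
  Assets:      Securities +18B, Loans to banks −89B
  Liabilities: Bank reserves −213B, Currency in circulation +63B, Government deposits +79B
Commercial banking system:
  Assets:      Reserves at CB −213B, Securities −13B
  Liabilities: Checkable deposits −137B, Borrowings from CB −89B
So the change in checkable deposits held by the non-bank public at commercial banks is -137 billion.

-137 billion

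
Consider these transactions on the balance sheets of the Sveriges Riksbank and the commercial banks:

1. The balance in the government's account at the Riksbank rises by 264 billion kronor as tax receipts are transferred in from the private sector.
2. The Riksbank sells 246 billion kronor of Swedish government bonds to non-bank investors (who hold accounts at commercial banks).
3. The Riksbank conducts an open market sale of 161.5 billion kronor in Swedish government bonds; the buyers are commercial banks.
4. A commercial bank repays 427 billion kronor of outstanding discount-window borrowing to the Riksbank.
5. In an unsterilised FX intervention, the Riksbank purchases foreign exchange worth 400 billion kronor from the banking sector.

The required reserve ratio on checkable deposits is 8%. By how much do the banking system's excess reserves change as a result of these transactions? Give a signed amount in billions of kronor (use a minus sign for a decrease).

-657.7 billion

Government account inflow 264 billion kronor: reserves −264B, deposits −264B.
Asset sale (to non-banks) 246 billion kronor: reserves −246B, deposits −246B.
OMO sale (to banks) 161.5 billion kronor: reserves −161.5B, deposits 0.
Discount-window repayment 427 billion kronor: reserves −427B, deposits 0.
FX purchase 400 billion kronor: reserves +400B, deposits 0.
Totals: Δreserves = −698.5B, Δdeposits = −510B.
Δrequired reserves = 8% × −510B = −40.8B.
Δexcess reserves = Δreserves − Δrequired = −698.5B − (−40.8B) = -657.7 billion.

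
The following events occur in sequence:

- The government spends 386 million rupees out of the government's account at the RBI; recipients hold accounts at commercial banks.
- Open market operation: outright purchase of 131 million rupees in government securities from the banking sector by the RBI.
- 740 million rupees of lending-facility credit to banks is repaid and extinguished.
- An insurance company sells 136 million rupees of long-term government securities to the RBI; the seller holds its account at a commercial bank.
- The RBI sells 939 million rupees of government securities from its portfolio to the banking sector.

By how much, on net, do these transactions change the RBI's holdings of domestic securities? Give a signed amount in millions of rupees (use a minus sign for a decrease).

-672 million

RBI balance sheet:
  Assets:      Securities −672M, Loans to banks −740M
  Liabilities: Bank reserves −1026M, Government deposits −386M
So the change in the RBI's holdings of domestic securities is -672 million.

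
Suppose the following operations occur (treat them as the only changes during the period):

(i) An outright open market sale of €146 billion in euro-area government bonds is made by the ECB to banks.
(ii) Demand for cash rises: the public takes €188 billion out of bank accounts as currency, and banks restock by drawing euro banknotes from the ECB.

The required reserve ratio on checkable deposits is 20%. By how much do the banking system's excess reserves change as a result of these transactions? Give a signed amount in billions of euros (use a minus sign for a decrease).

OMO sale (to banks) €146 billion: reserves −€146B, deposits 0.
Currency withdrawal €188 billion: reserves −€188B, deposits −€188B.
Totals: Δreserves = −€334B, Δdeposits = −€188B.
Δrequired reserves = 20% × −€188B = −€37.6B.
Δexcess reserves = Δreserves − Δrequired = −€334B − (−€37.6B) = -€296.4 billion.

-€296.4 billion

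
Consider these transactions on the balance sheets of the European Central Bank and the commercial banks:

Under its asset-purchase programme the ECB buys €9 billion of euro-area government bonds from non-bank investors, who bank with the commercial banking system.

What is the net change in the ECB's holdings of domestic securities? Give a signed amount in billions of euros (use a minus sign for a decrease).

+€9 billion

ECB balance sheet:
  Assets:      Securities +€9B
  Liabilities: Bank reserves +€9B
Commercial banking system:
  Assets:      Reserves at CB +€9B
  Liabilities: Checkable deposits +€9B
So the change in the ECB's holdings of domestic securities is +€9 billion.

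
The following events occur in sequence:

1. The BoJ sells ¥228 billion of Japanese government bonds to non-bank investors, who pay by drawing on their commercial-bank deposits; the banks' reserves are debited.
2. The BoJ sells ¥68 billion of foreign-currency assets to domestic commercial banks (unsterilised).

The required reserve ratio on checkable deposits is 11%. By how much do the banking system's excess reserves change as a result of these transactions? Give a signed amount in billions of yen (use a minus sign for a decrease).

Asset sale (to non-banks) ¥228 billion: reserves −¥228B, deposits −¥228B.
FX sale ¥68 billion: reserves −¥68B, deposits 0.
Totals: Δreserves = −¥296B, Δdeposits = −¥228B.
Δrequired reserves = 11% × −¥228B = −¥25.08B.
Δexcess reserves = Δreserves − Δrequired = −¥296B − (−¥25.08B) = -¥270.92 billion.

-¥270.92 billion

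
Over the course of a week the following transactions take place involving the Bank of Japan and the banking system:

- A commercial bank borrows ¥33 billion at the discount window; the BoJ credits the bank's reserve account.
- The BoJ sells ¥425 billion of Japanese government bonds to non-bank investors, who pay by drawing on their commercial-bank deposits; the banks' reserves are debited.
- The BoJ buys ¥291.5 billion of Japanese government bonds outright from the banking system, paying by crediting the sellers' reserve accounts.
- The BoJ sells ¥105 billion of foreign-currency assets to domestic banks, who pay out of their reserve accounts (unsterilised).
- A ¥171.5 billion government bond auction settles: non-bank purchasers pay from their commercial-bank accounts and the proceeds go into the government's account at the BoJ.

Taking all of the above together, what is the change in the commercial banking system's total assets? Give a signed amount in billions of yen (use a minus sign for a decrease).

-¥563.5 billion

BoJ balance sheet:
  Assets:      Securities −¥133.5B, Loans to banks +¥33B, Foreign assets −¥105B
  Liabilities: Bank reserves −¥377B, Government deposits +¥171.5B
Commercial banking system:
  Assets:      Reserves at CB −¥377B, Securities −¥291.5B, Foreign assets +¥105B
  Liabilities: Checkable deposits −¥596.5B, Borrowings from CB +¥33B
Change in total bank assets = -¥563.5 billion.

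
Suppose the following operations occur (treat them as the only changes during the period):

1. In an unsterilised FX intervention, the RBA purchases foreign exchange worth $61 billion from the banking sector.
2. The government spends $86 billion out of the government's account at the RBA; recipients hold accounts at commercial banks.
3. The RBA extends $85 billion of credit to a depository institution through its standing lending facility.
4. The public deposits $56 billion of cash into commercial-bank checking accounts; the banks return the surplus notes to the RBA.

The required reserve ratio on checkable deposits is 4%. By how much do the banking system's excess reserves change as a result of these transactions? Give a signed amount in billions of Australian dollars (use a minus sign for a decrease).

+$282.32 billion

FX purchase $61 billion: reserves +$61B, deposits 0.
Government spending $86 billion: reserves +$86B, deposits +$86B.
Discount-window loan $85 billion: reserves +$85B, deposits 0.
Currency deposit $56 billion: reserves +$56B, deposits +$56B.
Totals: Δreserves = +$288B, Δdeposits = +$142B.
Δrequired reserves = 4% × +$142B = +$5.68B.
Δexcess reserves = Δreserves − Δrequired = +$288B − (+$5.68B) = +$282.32 billion.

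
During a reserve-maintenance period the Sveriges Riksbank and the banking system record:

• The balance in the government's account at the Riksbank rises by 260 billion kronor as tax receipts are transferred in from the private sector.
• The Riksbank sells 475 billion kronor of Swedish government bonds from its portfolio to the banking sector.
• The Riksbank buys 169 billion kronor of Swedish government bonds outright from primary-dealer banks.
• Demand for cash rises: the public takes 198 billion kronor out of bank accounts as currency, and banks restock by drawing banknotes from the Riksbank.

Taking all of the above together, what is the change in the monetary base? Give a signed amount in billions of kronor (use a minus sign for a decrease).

Government account inflow 260 billion kronor: reserves shift to a non-base liability → −260B.
OMO sale (to banks) 475 billion kronor: Riksbank balance sheet contracts → −475B.
OMO purchase (from banks) 169 billion kronor: Riksbank balance sheet expands → +169B.
Currency withdrawal 198 billion kronor: just a shift between currency and reserves — both are base money → 0.
Net: −260 − 475 + 169 + 0 = -566 billion.

-566 billion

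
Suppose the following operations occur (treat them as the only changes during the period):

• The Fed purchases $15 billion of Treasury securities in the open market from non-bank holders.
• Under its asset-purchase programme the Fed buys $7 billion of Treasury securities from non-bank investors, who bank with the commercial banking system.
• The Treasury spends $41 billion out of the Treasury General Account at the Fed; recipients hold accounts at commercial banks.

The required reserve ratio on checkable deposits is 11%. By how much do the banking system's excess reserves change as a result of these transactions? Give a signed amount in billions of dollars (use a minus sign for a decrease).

Asset purchase (from non-banks) $15 billion: reserves +$15B, deposits +$15B.
Asset purchase (from non-banks) $7 billion: reserves +$7B, deposits +$7B.
Government spending $41 billion: reserves +$41B, deposits +$41B.
Totals: Δreserves = +$63B, Δdeposits = +$63B.
Δrequired reserves = 11% × +$63B = +$6.93B.
Δexcess reserves = Δreserves − Δrequired = +$63B − (+$6.93B) = +$56.07 billion.

+$56.07 billion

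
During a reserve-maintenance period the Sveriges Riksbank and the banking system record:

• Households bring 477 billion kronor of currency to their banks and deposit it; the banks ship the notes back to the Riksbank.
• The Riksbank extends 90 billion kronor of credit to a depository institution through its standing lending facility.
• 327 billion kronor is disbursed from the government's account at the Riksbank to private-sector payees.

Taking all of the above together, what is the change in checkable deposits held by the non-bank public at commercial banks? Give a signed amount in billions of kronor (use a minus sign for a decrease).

Riksbank balance sheet:
  Assets:      Loans to banks +90B
  Liabilities: Bank reserves +894B, Currency in circulation −477B, Government deposits −327B
Commercial banking system:
  Assets:      Reserves at CB +894B
  Liabilities: Checkable deposits +804B, Borrowings from CB +90B
So the change in checkable deposits held by the non-bank public at commercial banks is +804 billion.

+804 billion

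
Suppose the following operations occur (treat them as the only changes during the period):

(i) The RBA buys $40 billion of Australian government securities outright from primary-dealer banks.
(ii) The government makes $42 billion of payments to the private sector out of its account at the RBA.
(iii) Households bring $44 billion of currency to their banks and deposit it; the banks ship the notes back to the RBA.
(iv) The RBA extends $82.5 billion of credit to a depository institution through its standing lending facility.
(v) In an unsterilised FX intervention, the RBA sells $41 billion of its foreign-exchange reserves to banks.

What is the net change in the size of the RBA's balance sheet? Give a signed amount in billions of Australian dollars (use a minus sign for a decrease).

RBA balance sheet:
  Assets:      Securities +$40B, Loans to banks +$82.5B, Foreign assets −$41B
  Liabilities: Bank reserves +$167.5B, Currency in circulation −$44B, Government deposits −$42B
Change in total RBA assets = +$81.5 billion.

+$81.5 billion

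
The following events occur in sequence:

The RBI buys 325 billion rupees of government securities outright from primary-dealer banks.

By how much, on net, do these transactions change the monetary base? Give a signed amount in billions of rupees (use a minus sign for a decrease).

+325 billion

RBI balance sheet:
  Assets:      Securities +325B
  Liabilities: Bank reserves +325B
Commercial banking system:
  Assets:      Reserves at CB +325B, Securities −325B
  Liabilities: no change
Monetary base = currency + reserves: 0 + (+325B) = +325 billion.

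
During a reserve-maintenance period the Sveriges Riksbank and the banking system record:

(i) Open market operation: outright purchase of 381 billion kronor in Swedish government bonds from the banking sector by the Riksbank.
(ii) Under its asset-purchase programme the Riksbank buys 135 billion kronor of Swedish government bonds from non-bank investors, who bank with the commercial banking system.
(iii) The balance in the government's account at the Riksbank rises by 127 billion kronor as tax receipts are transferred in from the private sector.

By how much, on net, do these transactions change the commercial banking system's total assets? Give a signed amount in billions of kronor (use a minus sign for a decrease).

Riksbank balance sheet:
  Assets:      Securities +516B
  Liabilities: Bank reserves +389B, Government deposits +127B
Commercial banking system:
  Assets:      Reserves at CB +389B, Securities −381B
  Liabilities: Checkable deposits +8B
Change in total bank assets = +8 billion.

+8 billion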